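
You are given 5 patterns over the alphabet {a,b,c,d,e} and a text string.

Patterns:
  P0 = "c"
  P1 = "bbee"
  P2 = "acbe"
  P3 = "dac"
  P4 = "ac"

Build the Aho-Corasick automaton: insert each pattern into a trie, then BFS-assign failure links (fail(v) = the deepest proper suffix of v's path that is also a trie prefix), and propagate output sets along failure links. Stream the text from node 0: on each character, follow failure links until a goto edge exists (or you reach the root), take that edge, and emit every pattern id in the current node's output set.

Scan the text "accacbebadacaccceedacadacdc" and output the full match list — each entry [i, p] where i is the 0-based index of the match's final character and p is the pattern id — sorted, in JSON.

Build automaton:
Trie (insert patterns):
  0='ε' goto a→6 b→2 c→1 d→10
  1='c' goto ·  [P0 ends]
  2='b' goto b→3
  3='bb' goto e→4
  4='bbe' goto e→5
  5='bbee' goto ·  [P1 ends]
  6='a' goto c→7
  7='ac' goto b→8  [P4 ends]
  8='acb' goto e→9
  9='acbe' goto ·  [P2 ends]
  10='d' goto a→11
  11='da' goto c→12
  12='dac' goto ·  [P3 ends]

Failure links (BFS by depth):
  n1('c'): parent n0 fail=0; on 'c' 0 → fail=0;  out {0}∪∅={0}
  n2('b'): parent n0 fail=0; on 'b' 0 → fail=0;  out ∅∪∅=∅
  n6('a'): parent n0 fail=0; on 'a' 0 → fail=0;  out ∅∪∅=∅
  n10('d'): parent n0 fail=0; on 'd' 0 → fail=0;  out ∅∪∅=∅
  n3('bb'): parent n2 fail=0; on 'b' 0 → fail=2;  out ∅∪∅=∅
  n7('ac'): parent n6 fail=0; on 'c' 0 → fail=1;  out {4}∪{0}={0,4}
  n11('da'): parent n10 fail=0; on 'a' 0 → fail=6;  out ∅∪∅=∅
  n4('bbe'): parent n3 fail=2; on 'e' 2→0 → fail=0;  out ∅∪∅=∅
  n8('acb'): parent n7 fail=1; on 'b' 1→0 → fail=2;  out ∅∪∅=∅
  n12('dac'): parent n11 fail=6; on 'c' 6 → fail=7;  out {3}∪{0,4}={0,3,4}
  n5('bbee'): parent n4 fail=0; on 'e' 0 → fail=0;  out {1}∪∅={1}
  n9('acbe'): parent n8 fail=2; on 'e' 2→0 → fail=0;  out {2}∪∅={2}

Text stream:
i=0 'a': node 0→6
i=1 'c': node 6→7  emit P0@[1:1],P4@[0:1]
i=2 'c': node 7→1 (via fail)  emit P0@[2:2]
i=3 'a': node 1→6 (via fail)
i=4 'c': node 6→7  emit P0@[4:4],P4@[3:4]
i=5 'b': node 7→8
i=6 'e': node 8→9  emit P2@[3:6]
i=7 'b': node 9→2 (via fail)
i=8 'a': node 2→6 (via fail)
i=9 'd': node 6→10 (via fail)
i=10 'a': node 10→11
i=11 'c': node 11→12  emit P0@[11:11],P3@[9:11],P4@[10:11]
i=12 'a': node 12→6 (via fail)
i=13 'c': node 6→7  emit P0@[13:13],P4@[12:13]
i=14 'c': node 7→1 (via fail)  emit P0@[14:14]
i=15 'c': node 1→1 (via fail)  emit P0@[15:15]
i=16 'e': node 1→0 (via fail)
i=17 'e': node 0→0
i=18 'd': node 0→10
i=19 'a': node 10→11
i=20 'c': node 11→12  emit P0@[20:20],P3@[18:20],P4@[19:20]
i=21 'a': node 12→6 (via fail)
i=22 'd': node 6→10 (via fail)
i=23 'a': node 10→11
i=24 'c': node 11→12  emit P0@[24:24],P3@[22:24],P4@[23:24]
i=25 'd': node 12→10 (via fail)
i=26 'c': node 10→1 (via fail)  emit P0@[26:26]

Result: [[1,0],[1,4],[2,0],[4,0],[4,4],[6,2],[11,0],[11,3],[11,4],[13,0],[13,4],[14,0],[15,0],[20,0],[20,3],[20,4],[24,0],[24,3],[24,4],[26,0]]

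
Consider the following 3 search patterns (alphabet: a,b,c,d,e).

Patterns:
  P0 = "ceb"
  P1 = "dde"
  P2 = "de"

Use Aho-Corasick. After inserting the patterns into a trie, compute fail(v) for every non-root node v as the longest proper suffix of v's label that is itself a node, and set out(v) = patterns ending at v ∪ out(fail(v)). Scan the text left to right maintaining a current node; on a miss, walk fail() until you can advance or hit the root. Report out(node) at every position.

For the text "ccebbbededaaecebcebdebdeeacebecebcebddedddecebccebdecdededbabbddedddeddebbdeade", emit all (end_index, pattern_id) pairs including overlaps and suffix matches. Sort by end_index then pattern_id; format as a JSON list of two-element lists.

Build:
Trie nodes:
  0='ε' goto c→1 d→4
  1='c' goto e→2
  2='ce' goto b→3
  3='ceb' goto ·  ←P0
  4='d' goto d→5 e→7
  5='dd' goto e→6
  6='dde' goto ·  ←P1
  7='de' goto ·  ←P2

Failure links (BFS by depth):
  n1('c'): parent n0 fail=0; on 'c' 0 → fail=0;  out ∅∪∅=∅
  n4('d'): parent n0 fail=0; on 'd' 0 → fail=0;  out ∅∪∅=∅
  n2('ce'): parent n1 fail=0; on 'e' 0 → fail=0;  out ∅∪∅=∅
  n5('dd'): parent n4 fail=0; on 'd' 0 → fail=4;  out ∅∪∅=∅
  n7('de'): parent n4 fail=0; on 'e' 0 → fail=0;  out {2}∪∅={2}
  n3('ceb'): parent n2 fail=0; on 'b' 0 → fail=0;  out {0}∪∅={0}
  n6('dde'): parent n5 fail=4; on 'e' 4 → fail=7;  out {1}∪{2}={1,2}

Text stream:
[0] read 'c'  n0⇒n1
[1] read 'c'  n1⇒n1 (fail-walked)
[2] read 'e'  n1⇒n2
[3] read 'b'  n2⇒n3  emit P0@[1:3]
[4] read 'b'  n3⇒n0 (fail-walked)
[5] read 'b'  n0⇒n0
[6] read 'e'  n0⇒n0
[7] read 'd'  n0⇒n4
[8] read 'e'  n4⇒n7  emit P2@[7:8]
[9] read 'd'  n7⇒n4 (fail-walked)
[10] read 'a'  n4⇒n0 (fail-walked)
[11] read 'a'  n0⇒n0
[12] read 'e'  n0⇒n0
[13] read 'c'  n0⇒n1
[14] read 'e'  n1⇒n2
[15] read 'b'  n2⇒n3  emit P0@[13:15]
[16] read 'c'  n3⇒n1 (fail-walked)
[17] read 'e'  n1⇒n2
[18] read 'b'  n2⇒n3  emit P0@[16:18]
[19] read 'd'  n3⇒n4 (fail-walked)
[20] read 'e'  n4⇒n7  emit P2@[19:20]
[21] read 'b'  n7⇒n0 (fail-walked)
[22] read 'd'  n0⇒n4
[23] read 'e'  n4⇒n7  emit P2@[22:23]
[24] read 'e'  n7⇒n0 (fail-walked)
[25] read 'a'  n0⇒n0
[26] read 'c'  n0⇒n1
[27] read 'e'  n1⇒n2
[28] read 'b'  n2⇒n3  emit P0@[26:28]
[29] read 'e'  n3⇒n0 (fail-walked)
[30] read 'c'  n0⇒n1
[31] read 'e'  n1⇒n2
[32] read 'b'  n2⇒n3  emit P0@[30:32]
[33] read 'c'  n3⇒n1 (fail-walked)
[34] read 'e'  n1⇒n2
[35] read 'b'  n2⇒n3  emit P0@[33:35]
[36] read 'd'  n3⇒n4 (fail-walked)
[37] read 'd'  n4⇒n5
[38] read 'e'  n5⇒n6  emit P1@[36:38],P2@[37:38]
[39] read 'd'  n6⇒n4 (fail-walked)
[40] read 'd'  n4⇒n5
[41] read 'd'  n5⇒n5 (fail-walked)
[42] read 'e'  n5⇒n6  emit P1@[40:42],P2@[41:42]
[43] read 'c'  n6⇒n1 (fail-walked)
[44] read 'e'  n1⇒n2
[45] read 'b'  n2⇒n3  emit P0@[43:45]
[46] read 'c'  n3⇒n1 (fail-walked)
[47] read 'c'  n1⇒n1 (fail-walked)
[48] read 'e'  n1⇒n2
[49] read 'b'  n2⇒n3  emit P0@[47:49]
[50] read 'd'  n3⇒n4 (fail-walked)
[51] read 'e'  n4⇒n7  emit P2@[50:51]
[52] read 'c'  n7⇒n1 (fail-walked)
[53] read 'd'  n1⇒n4 (fail-walked)
[54] read 'e'  n4⇒n7  emit P2@[53:54]
[55] read 'd'  n7⇒n4 (fail-walked)
[56] read 'e'  n4⇒n7  emit P2@[55:56]
[57] read 'd'  n7⇒n4 (fail-walked)
[58] read 'b'  n4⇒n0 (fail-walked)
[59] read 'a'  n0⇒n0
[60] read 'b'  n0⇒n0
[61] read 'b'  n0⇒n0
[62] read 'd'  n0⇒n4
[63] read 'd'  n4⇒n5
[64] read 'e'  n5⇒n6  emit P1@[62:64],P2@[63:64]
[65] read 'd'  n6⇒n4 (fail-walked)
[66] read 'd'  n4⇒n5
[67] read 'd'  n5⇒n5 (fail-walked)
[68] read 'e'  n5⇒n6  emit P1@[66:68],P2@[67:68]
[69] read 'd'  n6⇒n4 (fail-walked)
[70] read 'd'  n4⇒n5
[71] read 'e'  n5⇒n6  emit P1@[69:71],P2@[70:71]
[72] read 'b'  n6⇒n0 (fail-walked)
[73] read 'b'  n0⇒n0
[74] read 'd'  n0⇒n4
[75] read 'e'  n4⇒n7  emit P2@[74:75]
[76] read 'a'  n7⇒n0 (fail-walked)
[77] read 'd'  n0⇒n4
[78] read 'e'  n4⇒n7  emit P2@[77:78]

Matches: [[3,0],[8,2],[15,0],[18,0],[20,2],[23,2],[28,0],[32,0],[35,0],[38,1],[38,2],[42,1],[42,2],[45,0],[49,0],[51,2],[54,2],[56,2],[64,1],[64,2],[68,1],[68,2],[71,1],[71,2],[75,2],[78,2]]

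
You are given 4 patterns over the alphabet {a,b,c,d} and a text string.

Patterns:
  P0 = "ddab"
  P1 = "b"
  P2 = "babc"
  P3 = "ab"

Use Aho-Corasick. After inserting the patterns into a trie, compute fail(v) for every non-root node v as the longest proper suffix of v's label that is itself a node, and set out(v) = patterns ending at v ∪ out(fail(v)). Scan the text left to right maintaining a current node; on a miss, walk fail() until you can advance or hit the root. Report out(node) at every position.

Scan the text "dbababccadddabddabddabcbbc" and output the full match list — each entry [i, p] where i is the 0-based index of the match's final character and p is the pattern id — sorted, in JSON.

Construct AC machine:
Trie nodes:
  n0 'ε': a→9 b→5 d→1
  n1 'd': d→2
  n2 'dd': a→3
  n3 'dda': b→4
  n4 'ddab': ·  [P0 ends]
  n5 'b': a→6  [P1 ends]
  n6 'ba': b→7
  n7 'bab': c→8
  n8 'babc': ·  [P2 ends]
  n9 'a': b→10
  n10 'ab': ·  [P3 ends]

Failure links (BFS by depth):
  n1('d'): parent n0 fail=0; on 'd' 0 → fail=0;  out ∅∪∅=∅
  n5('b'): parent n0 fail=0; on 'b' 0 → fail=0;  out {1}∪∅={1}
  n9('a'): parent n0 fail=0; on 'a' 0 → fail=0;  out ∅∪∅=∅
  n2('dd'): parent n1 fail=0; on 'd' 0 → fail=1;  out ∅∪∅=∅
  n6('ba'): parent n5 fail=0; on 'a' 0 → fail=9;  out ∅∪∅=∅
  n10('ab'): parent n9 fail=0; on 'b' 0 → fail=5;  out {3}∪{1}={1,3}
  n3('dda'): parent n2 fail=1; on 'a' 1→0 → fail=9;  out ∅∪∅=∅
  n7('bab'): parent n6 fail=9; on 'b' 9 → fail=10;  out ∅∪{1,3}={1,3}
  n4('ddab'): parent n3 fail=9; on 'b' 9 → fail=10;  out {0}∪{1,3}={0,1,3}
  n8('babc'): parent n7 fail=10; on 'c' 10→5→0 → fail=0;  out {2}∪∅={2}

Text stream:
pos 0 'd': at 1
pos 1 'b': at 5 ·f  ** P1@[1:1]
pos 2 'a': at 6
pos 3 'b': at 7  ** P1@[3:3],P3@[2:3]
pos 4 'a': at 6 ·f
pos 5 'b': at 7  ** P1@[5:5],P3@[4:5]
pos 6 'c': at 8  ** P2@[3:6]
pos 7 'c': at 0 ·f
pos 8 'a': at 9
pos 9 'd': at 1 ·f
pos 10 'd': at 2
pos 11 'd': at 2 ·f
pos 12 'a': at 3
pos 13 'b': at 4  ** P0@[10:13],P1@[13:13],P3@[12:13]
pos 14 'd': at 1 ·f
pos 15 'd': at 2
pos 16 'a': at 3
pos 17 'b': at 4  ** P0@[14:17],P1@[17:17],P3@[16:17]
pos 18 'd': at 1 ·f
pos 19 'd': at 2
pos 20 'a': at 3
pos 21 'b': at 4  ** P0@[18:21],P1@[21:21],P3@[20:21]
pos 22 'c': at 0 ·f
pos 23 'b': at 5  ** P1@[23:23]
pos 24 'b': at 5 ·f  ** P1@[24:24]
pos 25 'c': at 0 ·f

All matches (sorted): [[1,1],[3,1],[3,3],[5,1],[5,3],[6,2],[13,0],[13,1],[13,3],[17,0],[17,1],[17,3],[21,0],[21,1],[21,3],[23,1],[24,1]]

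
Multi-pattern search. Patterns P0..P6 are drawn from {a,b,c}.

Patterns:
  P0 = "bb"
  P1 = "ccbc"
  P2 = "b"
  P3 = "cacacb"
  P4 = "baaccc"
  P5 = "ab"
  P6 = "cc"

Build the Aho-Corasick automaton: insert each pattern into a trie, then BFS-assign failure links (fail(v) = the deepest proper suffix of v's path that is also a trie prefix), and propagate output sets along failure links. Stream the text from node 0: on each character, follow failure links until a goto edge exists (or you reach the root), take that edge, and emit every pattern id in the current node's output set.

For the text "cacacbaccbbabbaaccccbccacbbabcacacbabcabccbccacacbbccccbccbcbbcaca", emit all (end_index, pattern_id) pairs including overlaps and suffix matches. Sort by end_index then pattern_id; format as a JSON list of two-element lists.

Build:
Trie (insert patterns):
  n0 'ε': a→17 b→1 c→3
  n1 'b': a→12 b→2  [P2 ends]
  n2 'bb': ·  [P0 ends]
  n3 'c': a→7 c→4
  n4 'cc': b→5  [P6 ends]
  n5 'ccb': c→6
  n6 'ccbc': ·  [P1 ends]
  n7 'ca': c→8
  n8 'cac': a→9
  n9 'caca': c→10
  n10 'cacac': b→11
  n11 'cacacb': ·  [P3 ends]
  n12 'ba': a→13
  n13 'baa': c→14
  n14 'baac': c→15
  n15 'baacc': c→16
  n16 'baaccc': ·  [P4 ends]
  n17 'a': b→18
  n18 'ab': ·  [P5 ends]

BFS fail/out derivation:
  n1('b'): parent n0 fail=0; on 'b' 0 → fail=0;  out {2}∪∅={2}
  n3('c'): parent n0 fail=0; on 'c' 0 → fail=0;  out ∅∪∅=∅
  n17('a'): parent n0 fail=0; on 'a' 0 → fail=0;  out ∅∪∅=∅
  n2('bb'): parent n1 fail=0; on 'b' 0 → fail=1;  out {0}∪{2}={0,2}
  n4('cc'): parent n3 fail=0; on 'c' 0 → fail=3;  out {6}∪∅={6}
  n7('ca'): parent n3 fail=0; on 'a' 0 → fail=17;  out ∅∪∅=∅
  n12('ba'): parent n1 fail=0; on 'a' 0 → fail=17;  out ∅∪∅=∅
  n18('ab'): parent n17 fail=0; on 'b' 0 → fail=1;  out {5}∪{2}={2,5}
  n5('ccb'): parent n4 fail=3; on 'b' 3→0 → fail=1;  out ∅∪{2}={2}
  n8('cac'): parent n7 fail=17; on 'c' 17→0 → fail=3;  out ∅∪∅=∅
  n13('baa'): parent n12 fail=17; on 'a' 17→0 → fail=17;  out ∅∪∅=∅
  n6('ccbc'): parent n5 fail=1; on 'c' 1→0 → fail=3;  out {1}∪∅={1}
  n9('caca'): parent n8 fail=3; on 'a' 3 → fail=7;  out ∅∪∅=∅
  n14('baac'): parent n13 fail=17; on 'c' 17→0 → fail=3;  out ∅∪∅=∅
  n10('cacac'): parent n9 fail=7; on 'c' 7 → fail=8;  out ∅∪∅=∅
  n15('baacc'): parent n14 fail=3; on 'c' 3 → fail=4;  out ∅∪{6}={6}
  n11('cacacb'): parent n10 fail=8; on 'b' 8→3→0 → fail=1;  out {3}∪{2}={2,3}
  n16('baaccc'): parent n15 fail=4; on 'c' 4→3 → fail=4;  out {4}∪{6}={4,6}

Run:
i=0 'c': node 0→3
i=1 'a': node 3→7
i=2 'c': node 7→8
i=3 'a': node 8→9
i=4 'c': node 9→10
i=5 'b': node 10→11  ** P2@[5:5],P3@[0:5]
i=6 'a': node 11→12 (fail-walked)
i=7 'c': node 12→3 (fail-walked)
i=8 'c': node 3→4  ** P6@[7:8]
i=9 'b': node 4→5  ** P2@[9:9]
i=10 'b': node 5→2 (fail-walked)  ** P0@[9:10],P2@[10:10]
i=11 'a': node 2→12 (fail-walked)
i=12 'b': node 12→18 (fail-walked)  ** P2@[12:12],P5@[11:12]
i=13 'b': node 18→2 (fail-walked)  ** P0@[12:13],P2@[13:13]
i=14 'a': node 2→12 (fail-walked)
i=15 'a': node 12→13
i=16 'c': node 13→14
i=17 'c': node 14→15  ** P6@[16:17]
i=18 'c': node 15→16  ** P4@[13:18],P6@[17:18]
i=19 'c': node 16→4 (fail-walked)  ** P6@[18:19]
i=20 'b': node 4→5  ** P2@[20:20]
i=21 'c': node 5→6  ** P1@[18:21]
i=22 'c': node 6→4 (fail-walked)  ** P6@[21:22]
i=23 'a': node 4→7 (fail-walked)
i=24 'c': node 7→8
i=25 'b': node 8→1 (fail-walked)  ** P2@[25:25]
i=26 'b': node 1→2  ** P0@[25:26],P2@[26:26]
i=27 'a': node 2→12 (fail-walked)
i=28 'b': node 12→18 (fail-walked)  ** P2@[28:28],P5@[27:28]
i=29 'c': node 18→3 (fail-walked)
i=30 'a': node 3→7
i=31 'c': node 7→8
i=32 'a': node 8→9
i=33 'c': node 9→10
i=34 'b': node 10→11  ** P2@[34:34],P3@[29:34]
i=35 'a': node 11→12 (fail-walked)
i=36 'b': node 12→18 (fail-walked)  ** P2@[36:36],P5@[35:36]
i=37 'c': node 18→3 (fail-walked)
i=38 'a': node 3→7
i=39 'b': node 7→18 (fail-walked)  ** P2@[39:39],P5@[38:39]
i=40 'c': node 18→3 (fail-walked)
i=41 'c': node 3→4  ** P6@[40:41]
i=42 'b': node 4→5  ** P2@[42:42]
i=43 'c': node 5→6  ** P1@[40:43]
i=44 'c': node 6→4 (fail-walked)  ** P6@[43:44]
i=45 'a': node 4→7 (fail-walked)
i=46 'c': node 7→8
i=47 'a': node 8→9
i=48 'c': node 9→10
i=49 'b': node 10→11  ** P2@[49:49],P3@[44:49]
i=50 'b': node 11→2 (fail-walked)  ** P0@[49:50],P2@[50:50]
i=51 'c': node 2→3 (fail-walked)
i=52 'c': node 3→4  ** P6@[51:52]
i=53 'c': node 4→4 (fail-walked)  ** P6@[52:53]
i=54 'c': node 4→4 (fail-walked)  ** P6@[53:54]
i=55 'b': node 4→5  ** P2@[55:55]
i=56 'c': node 5→6  ** P1@[53:56]
i=57 'c': node 6→4 (fail-walked)  ** P6@[56:57]
i=58 'b': node 4→5  ** P2@[58:58]
i=59 'c': node 5→6  ** P1@[56:59]
i=60 'b': node 6→1 (fail-walked)  ** P2@[60:60]
i=61 'b': node 1→2  ** P0@[60:61],P2@[61:61]
i=62 'c': node 2→3 (fail-walked)
i=63 'a': node 3→7
i=64 'c': node 7→8
i=65 'a': node 8→9

Result: [[5,2],[5,3],[8,6],[9,2],[10,0],[10,2],[12,2],[12,5],[13,0],[13,2],[17,6],[18,4],[18,6],[19,6],[20,2],[21,1],[22,6],[25,2],[26,0],[26,2],[28,2],[28,5],[34,2],[34,3],[36,2],[36,5],[39,2],[39,5],[41,6],[42,2],[43,1],[44,6],[49,2],[49,3],[50,0],[50,2],[52,6],[53,6],[54,6],[55,2],[56,1],[57,6],[58,2],[59,1],[60,2],[61,0],[61,2]]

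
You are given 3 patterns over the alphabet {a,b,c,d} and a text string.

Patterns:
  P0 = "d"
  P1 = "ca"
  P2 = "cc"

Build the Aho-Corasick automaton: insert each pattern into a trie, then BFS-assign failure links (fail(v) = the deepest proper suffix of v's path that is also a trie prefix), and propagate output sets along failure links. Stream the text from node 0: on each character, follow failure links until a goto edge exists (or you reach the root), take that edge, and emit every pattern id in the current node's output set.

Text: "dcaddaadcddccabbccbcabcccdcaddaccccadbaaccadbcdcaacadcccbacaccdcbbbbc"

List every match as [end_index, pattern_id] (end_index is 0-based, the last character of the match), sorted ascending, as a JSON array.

Build:
Trie (insert patterns):
  n0 'ε': c→2 d→1
  n1 'd': ·  [P0 ends]
  n2 'c': a→3 c→4
  n3 'ca': ·  [P1 ends]
  n4 'cc': ·  [P2 ends]

BFS fail/out derivation:
  n1('d'): parent n0 fail=0; on 'd' 0 → fail=0;  out {0}∪∅={0}
  n2('c'): parent n0 fail=0; on 'c' 0 → fail=0;  out ∅∪∅=∅
  n3('ca'): parent n2 fail=0; on 'a' 0 → fail=0;  out {1}∪∅={1}
  n4('cc'): parent n2 fail=0; on 'c' 0 → fail=2;  out {2}∪∅={2}

Scan:
i=0 'd': node 0→1  ** P0@[0:0]
i=1 'c': node 1→2 (via fail)
i=2 'a': node 2→3  ** P1@[1:2]
i=3 'd': node 3→1 (via fail)  ** P0@[3:3]
i=4 'd': node 1→1 (via fail)  ** P0@[4:4]
i=5 'a': node 1→0 (via fail)
i=6 'a': node 0→0
i=7 'd': node 0→1  ** P0@[7:7]
i=8 'c': node 1→2 (via fail)
i=9 'd': node 2→1 (via fail)  ** P0@[9:9]
i=10 'd': node 1→1 (via fail)  ** P0@[10:10]
i=11 'c': node 1→2 (via fail)
i=12 'c': node 2→4  ** P2@[11:12]
i=13 'a': node 4→3 (via fail)  ** P1@[12:13]
i=14 'b': node 3→0 (via fail)
i=15 'b': node 0→0
i=16 'c': node 0→2
i=17 'c': node 2→4  ** P2@[16:17]
i=18 'b': node 4→0 (via fail)
i=19 'c': node 0→2
i=20 'a': node 2→3  ** P1@[19:20]
i=21 'b': node 3→0 (via fail)
i=22 'c': node 0→2
i=23 'c': node 2→4  ** P2@[22:23]
i=24 'c': node 4→4 (via fail)  ** P2@[23:24]
i=25 'd': node 4→1 (via fail)  ** P0@[25:25]
i=26 'c': node 1→2 (via fail)
i=27 'a': node 2→3  ** P1@[26:27]
i=28 'd': node 3→1 (via fail)  ** P0@[28:28]
i=29 'd': node 1→1 (via fail)  ** P0@[29:29]
i=30 'a': node 1→0 (via fail)
i=31 'c': node 0→2
i=32 'c': node 2→4  ** P2@[31:32]
i=33 'c': node 4→4 (via fail)  ** P2@[32:33]
i=34 'c': node 4→4 (via fail)  ** P2@[33:34]
i=35 'a': node 4→3 (via fail)  ** P1@[34:35]
i=36 'd': node 3→1 (via fail)  ** P0@[36:36]
i=37 'b': node 1→0 (via fail)
i=38 'a': node 0→0
i=39 'a': node 0→0
i=40 'c': node 0→2
i=41 'c': node 2→4  ** P2@[40:41]
i=42 'a': node 4→3 (via fail)  ** P1@[41:42]
i=43 'd': node 3→1 (via fail)  ** P0@[43:43]
i=44 'b': node 1→0 (via fail)
i=45 'c': node 0→2
i=46 'd': node 2→1 (via fail)  ** P0@[46:46]
i=47 'c': node 1→2 (via fail)
i=48 'a': node 2→3  ** P1@[47:48]
i=49 'a': node 3→0 (via fail)
i=50 'c': node 0→2
i=51 'a': node 2→3  ** P1@[50:51]
i=52 'd': node 3→1 (via fail)  ** P0@[52:52]
i=53 'c': node 1→2 (via fail)
i=54 'c': node 2→4  ** P2@[53:54]
i=55 'c': node 4→4 (via fail)  ** P2@[54:55]
i=56 'b': node 4→0 (via fail)
i=57 'a': node 0→0
i=58 'c': node 0→2
i=59 'a': node 2→3  ** P1@[58:59]
i=60 'c': node 3→2 (via fail)
i=61 'c': node 2→4  ** P2@[60:61]
i=62 'd': node 4→1 (via fail)  ** P0@[62:62]
i=63 'c': node 1→2 (via fail)
i=64 'b': node 2→0 (via fail)
i=65 'b': node 0→0
i=66 'b': node 0→0
i=67 'b': node 0→0
i=68 'c': node 0→2

Result: [[0,0],[2,1],[3,0],[4,0],[7,0],[9,0],[10,0],[12,2],[13,1],[17,2],[20,1],[23,2],[24,2],[25,0],[27,1],[28,0],[29,0],[32,2],[33,2],[34,2],[35,1],[36,0],[41,2],[42,1],[43,0],[46,0],[48,1],[51,1],[52,0],[54,2],[55,2],[59,1],[61,2],[62,0]]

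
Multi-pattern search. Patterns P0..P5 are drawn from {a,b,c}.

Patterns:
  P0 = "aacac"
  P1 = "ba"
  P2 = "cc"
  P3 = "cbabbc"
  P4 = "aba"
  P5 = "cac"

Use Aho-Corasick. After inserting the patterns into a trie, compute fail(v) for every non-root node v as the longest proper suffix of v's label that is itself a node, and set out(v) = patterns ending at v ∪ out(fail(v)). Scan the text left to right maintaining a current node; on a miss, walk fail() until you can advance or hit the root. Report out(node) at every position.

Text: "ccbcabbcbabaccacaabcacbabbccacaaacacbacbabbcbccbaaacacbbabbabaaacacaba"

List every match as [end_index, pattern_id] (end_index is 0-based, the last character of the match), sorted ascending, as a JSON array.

Build:
Trie nodes:
  0='ε' goto a→1 b→6 c→8
  1='a' goto a→2 b→15
  2='aa' goto c→3
  3='aac' goto a→4
  4='aaca' goto c→5
  5='aacac' goto ·  ←P0
  6='b' goto a→7
  7='ba' goto ·  ←P1
  8='c' goto a→17 b→10 c→9
  9='cc' goto ·  ←P2
  10='cb' goto a→11
  11='cba' goto b→12
  12='cbab' goto b→13
  13='cbabb' goto c→14
  14='cbabbc' goto ·  ←P3
  15='ab' goto a→16
  16='aba' goto ·  ←P4
  17='ca' goto c→18
  18='cac' goto ·  ←P5

BFS fail/out derivation:
  n1('a'): parent n0 fail=0; on 'a' 0 → fail=0;  out ∅∪∅=∅
  n6('b'): parent n0 fail=0; on 'b' 0 → fail=0;  out ∅∪∅=∅
  n8('c'): parent n0 fail=0; on 'c' 0 → fail=0;  out ∅∪∅=∅
  n2('aa'): parent n1 fail=0; on 'a' 0 → fail=1;  out ∅∪∅=∅
  n7('ba'): parent n6 fail=0; on 'a' 0 → fail=1;  out {1}∪∅={1}
  n9('cc'): parent n8 fail=0; on 'c' 0 → fail=8;  out {2}∪∅={2}
  n10('cb'): parent n8 fail=0; on 'b' 0 → fail=6;  out ∅∪∅=∅
  n15('ab'): parent n1 fail=0; on 'b' 0 → fail=6;  out ∅∪∅=∅
  n17('ca'): parent n8 fail=0; on 'a' 0 → fail=1;  out ∅∪∅=∅
  n3('aac'): parent n2 fail=1; on 'c' 1→0 → fail=8;  out ∅∪∅=∅
  n11('cba'): parent n10 fail=6; on 'a' 6 → fail=7;  out ∅∪{1}={1}
  n16('aba'): parent n15 fail=6; on 'a' 6 → fail=7;  out {4}∪{1}={1,4}
  n18('cac'): parent n17 fail=1; on 'c' 1→0 → fail=8;  out {5}∪∅={5}
  n4('aaca'): parent n3 fail=8; on 'a' 8 → fail=17;  out ∅∪∅=∅
  n12('cbab'): parent n11 fail=7; on 'b' 7→1 → fail=15;  out ∅∪∅=∅
  n5('aacac'): parent n4 fail=17; on 'c' 17 → fail=18;  out {0}∪{5}={0,5}
  n13('cbabb'): parent n12 fail=15; on 'b' 15→6→0 → fail=6;  out ∅∪∅=∅
  n14('cbabbc'): parent n13 fail=6; on 'c' 6→0 → fail=8;  out {3}∪∅={3}

Text stream:
pos 0 'c': at 8
pos 1 'c': at 9  emit P2@[0:1]
pos 2 'b': at 10 (fail-walked)
pos 3 'c': at 8 (fail-walked)
pos 4 'a': at 17
pos 5 'b': at 15 (fail-walked)
pos 6 'b': at 6 (fail-walked)
pos 7 'c': at 8 (fail-walked)
pos 8 'b': at 10
pos 9 'a': at 11  emit P1@[8:9]
pos 10 'b': at 12
pos 11 'a': at 16 (fail-walked)  emit P1@[10:11],P4@[9:11]
pos 12 'c': at 8 (fail-walked)
pos 13 'c': at 9  emit P2@[12:13]
pos 14 'a': at 17 (fail-walked)
pos 15 'c': at 18  emit P5@[13:15]
pos 16 'a': at 17 (fail-walked)
pos 17 'a': at 2 (fail-walked)
pos 18 'b': at 15 (fail-walked)
pos 19 'c': at 8 (fail-walked)
pos 20 'a': at 17
pos 21 'c': at 18  emit P5@[19:21]
pos 22 'b': at 10 (fail-walked)
pos 23 'a': at 11  emit P1@[22:23]
pos 24 'b': at 12
pos 25 'b': at 13
pos 26 'c': at 14  emit P3@[21:26]
pos 27 'c': at 9 (fail-walked)  emit P2@[26:27]
pos 28 'a': at 17 (fail-walked)
pos 29 'c': at 18  emit P5@[27:29]
pos 30 'a': at 17 (fail-walked)
pos 31 'a': at 2 (fail-walked)
pos 32 'a': at 2 (fail-walked)
pos 33 'c': at 3
pos 34 'a': at 4
pos 35 'c': at 5  emit P0@[31:35],P5@[33:35]
pos 36 'b': at 10 (fail-walked)
pos 37 'a': at 11  emit P1@[36:37]
pos 38 'c': at 8 (fail-walked)
pos 39 'b': at 10
pos 40 'a': at 11  emit P1@[39:40]
pos 41 'b': at 12
pos 42 'b': at 13
pos 43 'c': at 14  emit P3@[38:43]
pos 44 'b': at 10 (fail-walked)
pos 45 'c': at 8 (fail-walked)
pos 46 'c': at 9  emit P2@[45:46]
pos 47 'b': at 10 (fail-walked)
pos 48 'a': at 11  emit P1@[47:48]
pos 49 'a': at 2 (fail-walked)
pos 50 'a': at 2 (fail-walked)
pos 51 'c': at 3
pos 52 'a': at 4
pos 53 'c': at 5  emit P0@[49:53],P5@[51:53]
pos 54 'b': at 10 (fail-walked)
pos 55 'b': at 6 (fail-walked)
pos 56 'a': at 7  emit P1@[55:56]
pos 57 'b': at 15 (fail-walked)
pos 58 'b': at 6 (fail-walked)
pos 59 'a': at 7  emit P1@[58:59]
pos 60 'b': at 15 (fail-walked)
pos 61 'a': at 16  emit P1@[60:61],P4@[59:61]
pos 62 'a': at 2 (fail-walked)
pos 63 'a': at 2 (fail-walked)
pos 64 'c': at 3
pos 65 'a': at 4
pos 66 'c': at 5  emit P0@[62:66],P5@[64:66]
pos 67 'a': at 17 (fail-walked)
pos 68 'b': at 15 (fail-walked)
pos 69 'a': at 16  emit P1@[68:69],P4@[67:69]

All matches (sorted): [[1,2],[9,1],[11,1],[11,4],[13,2],[15,5],[21,5],[23,1],[26,3],[27,2],[29,5],[35,0],[35,5],[37,1],[40,1],[43,3],[46,2],[48,1],[53,0],[53,5],[56,1],[59,1],[61,1],[61,4],[66,0],[66,5],[69,1],[69,4]]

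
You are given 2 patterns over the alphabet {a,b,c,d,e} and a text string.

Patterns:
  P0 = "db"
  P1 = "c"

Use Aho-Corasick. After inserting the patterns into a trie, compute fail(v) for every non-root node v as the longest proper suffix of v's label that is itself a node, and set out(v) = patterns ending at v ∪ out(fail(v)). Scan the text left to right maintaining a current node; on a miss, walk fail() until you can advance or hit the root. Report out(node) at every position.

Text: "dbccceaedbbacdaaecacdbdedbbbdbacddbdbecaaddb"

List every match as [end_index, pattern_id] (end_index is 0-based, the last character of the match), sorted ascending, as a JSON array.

Build automaton:
Trie nodes:
  0='ε' goto c→3 d→1
  1='d' goto b→2
  2='db' goto ·  ←P0
  3='c' goto ·  ←P1

BFS fail/out derivation:
  fail(1) 'd': from fail(0)=0 chase 'd': 0 ⇒ 0;  out=∅∪out(0)=∅
  fail(3) 'c': from fail(0)=0 chase 'c': 0 ⇒ 0;  out={1}∪out(0)={1}
  fail(2) 'db': from fail(1)=0 chase 'b': 0 ⇒ 0;  out={0}∪out(0)={0}

Text stream:
pos 0 'd': at 1
pos 1 'b': at 2  emit P0@[0:1]
pos 2 'c': at 3 ·f  emit P1@[2:2]
pos 3 'c': at 3 ·f  emit P1@[3:3]
pos 4 'c': at 3 ·f  emit P1@[4:4]
pos 5 'e': at 0 ·f
pos 6 'a': at 0
pos 7 'e': at 0
pos 8 'd': at 1
pos 9 'b': at 2  emit P0@[8:9]
pos 10 'b': at 0 ·f
pos 11 'a': at 0
pos 12 'c': at 3  emit P1@[12:12]
pos 13 'd': at 1 ·f
pos 14 'a': at 0 ·f
pos 15 'a': at 0
pos 16 'e': at 0
pos 17 'c': at 3  emit P1@[17:17]
pos 18 'a': at 0 ·f
pos 19 'c': at 3  emit P1@[19:19]
pos 20 'd': at 1 ·f
pos 21 'b': at 2  emit P0@[20:21]
pos 22 'd': at 1 ·f
pos 23 'e': at 0 ·f
pos 24 'd': at 1
pos 25 'b': at 2  emit P0@[24:25]
pos 26 'b': at 0 ·f
pos 27 'b': at 0
pos 28 'd': at 1
pos 29 'b': at 2  emit P0@[28:29]
pos 30 'a': at 0 ·f
pos 31 'c': at 3  emit P1@[31:31]
pos 32 'd': at 1 ·f
pos 33 'd': at 1 ·f
pos 34 'b': at 2  emit P0@[33:34]
pos 35 'd': at 1 ·f
pos 36 'b': at 2  emit P0@[35:36]
pos 37 'e': at 0 ·f
pos 38 'c': at 3  emit P1@[38:38]
pos 39 'a': at 0 ·f
pos 40 'a': at 0
pos 41 'd': at 1
pos 42 'd': at 1 ·f
pos 43 'b': at 2  emit P0@[42:43]

All matches (sorted): [[1,0],[2,1],[3,1],[4,1],[9,0],[12,1],[17,1],[19,1],[21,0],[25,0],[29,0],[31,1],[34,0],[36,0],[38,1],[43,0]]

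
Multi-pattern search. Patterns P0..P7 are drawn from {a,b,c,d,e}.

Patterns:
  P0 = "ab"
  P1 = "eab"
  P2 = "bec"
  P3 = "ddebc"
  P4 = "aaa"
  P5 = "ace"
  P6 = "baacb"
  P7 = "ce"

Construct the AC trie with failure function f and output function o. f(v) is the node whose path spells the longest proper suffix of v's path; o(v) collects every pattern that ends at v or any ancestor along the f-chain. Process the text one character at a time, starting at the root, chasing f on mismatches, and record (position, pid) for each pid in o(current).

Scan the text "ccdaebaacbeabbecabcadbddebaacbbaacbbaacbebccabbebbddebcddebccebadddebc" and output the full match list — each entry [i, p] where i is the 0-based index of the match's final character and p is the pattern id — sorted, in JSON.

Build automaton:
Trie nodes:
  n0 'ε': a→1 b→6 c→22 d→9 e→3
  n1 'a': a→14 b→2 c→16
  n2 'ab': ·  ←P0
  n3 'e': a→4
  n4 'ea': b→5
  n5 'eab': ·  ←P1
  n6 'b': a→18 e→7
  n7 'be': c→8
  n8 'bec': ·  ←P2
  n9 'd': d→10
  n10 'dd': e→11
  n11 'dde': b→12
  n12 'ddeb': c→13
  n13 'ddebc': ·  ←P3
  n14 'aa': a→15
  n15 'aaa': ·  ←P4
  n16 'ac': e→17
  n17 'ace': ·  ←P5
  n18 'ba': a→19
  n19 'baa': c→20
  n20 'baac': b→21
  n21 'baacb': ·  ←P6
  n22 'c': e→23
  n23 'ce': ·  ←P7

Failure links (BFS by depth):
  fail(1) 'a': from fail(0)=0 chase 'a': 0 ⇒ 0;  out=∅∪out(0)=∅
  fail(3) 'e': from fail(0)=0 chase 'e': 0 ⇒ 0;  out=∅∪out(0)=∅
  fail(6) 'b': from fail(0)=0 chase 'b': 0 ⇒ 0;  out=∅∪out(0)=∅
  fail(9) 'd': from fail(0)=0 chase 'd': 0 ⇒ 0;  out=∅∪out(0)=∅
  fail(22) 'c': from fail(0)=0 chase 'c': 0 ⇒ 0;  out=∅∪out(0)=∅
  fail(2) 'ab': from fail(1)=0 chase 'b': 0 ⇒ 6;  out={0}∪out(6)={0}
  fail(4) 'ea': from fail(3)=0 chase 'a': 0 ⇒ 1;  out=∅∪out(1)=∅
  fail(7) 'be': from fail(6)=0 chase 'e': 0 ⇒ 3;  out=∅∪out(3)=∅
  fail(10) 'dd': from fail(9)=0 chase 'd': 0 ⇒ 9;  out=∅∪out(9)=∅
  fail(14) 'aa': from fail(1)=0 chase 'a': 0 ⇒ 1;  out=∅∪out(1)=∅
  fail(16) 'ac': from fail(1)=0 chase 'c': 0 ⇒ 22;  out=∅∪out(22)=∅
  fail(18) 'ba': from fail(6)=0 chase 'a': 0 ⇒ 1;  out=∅∪out(1)=∅
  fail(23) 'ce': from fail(22)=0 chase 'e': 0 ⇒ 3;  out={7}∪out(3)={7}
  fail(5) 'eab': from fail(4)=1 chase 'b': 1 ⇒ 2;  out={1}∪out(2)={0,1}
  fail(8) 'bec': from fail(7)=3 chase 'c': 3→0 ⇒ 22;  out={2}∪out(22)={2}
  fail(11) 'dde': from fail(10)=9 chase 'e': 9→0 ⇒ 3;  out=∅∪out(3)=∅
  fail(15) 'aaa': from fail(14)=1 chase 'a': 1 ⇒ 14;  out={4}∪out(14)={4}
  fail(17) 'ace': from fail(16)=22 chase 'e': 22 ⇒ 23;  out={5}∪out(23)={5,7}
  fail(19) 'baa': from fail(18)=1 chase 'a': 1 ⇒ 14;  out=∅∪out(14)=∅
  fail(12) 'ddeb': from fail(11)=3 chase 'b': 3→0 ⇒ 6;  out=∅∪out(6)=∅
  fail(20) 'baac': from fail(19)=14 chase 'c': 14→1 ⇒ 16;  out=∅∪out(16)=∅
  fail(13) 'ddebc': from fail(12)=6 chase 'c': 6→0 ⇒ 22;  out={3}∪out(22)={3}
  fail(21) 'baacb': from fail(20)=16 chase 'b': 16→22→0 ⇒ 6;  out={6}∪out(6)={6}

Scan:
i=0 'c': node 0→22
i=1 'c': node 22→22 (via fail)
i=2 'd': node 22→9 (via fail)
i=3 'a': node 9→1 (via fail)
i=4 'e': node 1→3 (via fail)
i=5 'b': node 3→6 (via fail)
i=6 'a': node 6→18
i=7 'a': node 18→19
i=8 'c': node 19→20
i=9 'b': node 20→21  → match P6@[5:9]
i=10 'e': node 21→7 (via fail)
i=11 'a': node 7→4 (via fail)
i=12 'b': node 4→5  → match P0@[11:12],P1@[10:12]
i=13 'b': node 5→6 (via fail)
i=14 'e': node 6→7
i=15 'c': node 7→8  → match P2@[13:15]
i=16 'a': node 8→1 (via fail)
i=17 'b': node 1→2  → match P0@[16:17]
i=18 'c': node 2→22 (via fail)
i=19 'a': node 22→1 (via fail)
i=20 'd': node 1→9 (via fail)
i=21 'b': node 9→6 (via fail)
i=22 'd': node 6→9 (via fail)
i=23 'd': node 9→10
i=24 'e': node 10→11
i=25 'b': node 11→12
i=26 'a': node 12→18 (via fail)
i=27 'a': node 18→19
i=28 'c': node 19→20
i=29 'b': node 20→21  → match P6@[25:29]
i=30 'b': node 21→6 (via fail)
i=31 'a': node 6→18
i=32 'a': node 18→19
i=33 'c': node 19→20
i=34 'b': node 20→21  → match P6@[30:34]
i=35 'b': node 21→6 (via fail)
i=36 'a': node 6→18
i=37 'a': node 18→19
i=38 'c': node 19→20
i=39 'b': node 20→21  → match P6@[35:39]
i=40 'e': node 21→7 (via fail)
i=41 'b': node 7→6 (via fail)
i=42 'c': node 6→22 (via fail)
i=43 'c': node 22→22 (via fail)
i=44 'a': node 22→1 (via fail)
i=45 'b': node 1→2  → match P0@[44:45]
i=46 'b': node 2→6 (via fail)
i=47 'e': node 6→7
i=48 'b': node 7→6 (via fail)
i=49 'b': node 6→6 (via fail)
i=50 'd': node 6→9 (via fail)
i=51 'd': node 9→10
i=52 'e': node 10→11
i=53 'b': node 11→12
i=54 'c': node 12→13  → match P3@[50:54]
i=55 'd': node 13→9 (via fail)
i=56 'd': node 9→10
i=57 'e': node 10→11
i=58 'b': node 11→12
i=59 'c': node 12→13  → match P3@[55:59]
i=60 'c': node 13→22 (via fail)
i=61 'e': node 22→23  → match P7@[60:61]
i=62 'b': node 23→6 (via fail)
i=63 'a': node 6→18
i=64 'd': node 18→9 (via fail)
i=65 'd': node 9→10
i=66 'd': node 10→10 (via fail)
i=67 'e': node 10→11
i=68 'b': node 11→12
i=69 'c': node 12→13  → match P3@[65:69]

Result: [[9,6],[12,0],[12,1],[15,2],[17,0],[29,6],[34,6],[39,6],[45,0],[54,3],[59,3],[61,7],[69,3]]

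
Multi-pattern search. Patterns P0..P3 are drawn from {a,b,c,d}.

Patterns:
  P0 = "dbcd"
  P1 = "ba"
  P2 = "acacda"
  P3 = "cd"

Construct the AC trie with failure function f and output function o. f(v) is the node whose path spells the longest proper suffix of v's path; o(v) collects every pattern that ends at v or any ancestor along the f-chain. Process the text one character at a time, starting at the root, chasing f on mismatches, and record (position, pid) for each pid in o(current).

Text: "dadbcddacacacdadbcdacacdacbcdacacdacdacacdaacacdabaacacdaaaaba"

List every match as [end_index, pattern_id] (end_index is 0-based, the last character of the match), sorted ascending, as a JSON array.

Construct AC machine:
Trie nodes:
  0='ε' goto a→7 b→5 c→13 d→1
  1='d' goto b→2
  2='db' goto c→3
  3='dbc' goto d→4
  4='dbcd' goto ·  [P0 ends]
  5='b' goto a→6
  6='ba' goto ·  [P1 ends]
  7='a' goto c→8
  8='ac' goto a→9
  9='aca' goto c→10
  10='acac' goto d→11
  11='acacd' goto a→12
  12='acacda' goto ·  [P2 ends]
  13='c' goto d→14
  14='cd' goto ·  [P3 ends]

BFS fail/out derivation:
  fail(1) 'd': from fail(0)=0 chase 'd': 0 ⇒ 0;  out=∅∪out(0)=∅
  fail(5) 'b': from fail(0)=0 chase 'b': 0 ⇒ 0;  out=∅∪out(0)=∅
  fail(7) 'a': from fail(0)=0 chase 'a': 0 ⇒ 0;  out=∅∪out(0)=∅
  fail(13) 'c': from fail(0)=0 chase 'c': 0 ⇒ 0;  out=∅∪out(0)=∅
  fail(2) 'db': from fail(1)=0 chase 'b': 0 ⇒ 5;  out=∅∪out(5)=∅
  fail(6) 'ba': from fail(5)=0 chase 'a': 0 ⇒ 7;  out={1}∪out(7)={1}
  fail(8) 'ac': from fail(7)=0 chase 'c': 0 ⇒ 13;  out=∅∪out(13)=∅
  fail(14) 'cd': from fail(13)=0 chase 'd': 0 ⇒ 1;  out={3}∪out(1)={3}
  fail(3) 'dbc': from fail(2)=5 chase 'c': 5→0 ⇒ 13;  out=∅∪out(13)=∅
  fail(9) 'aca': from fail(8)=13 chase 'a': 13→0 ⇒ 7;  out=∅∪out(7)=∅
  fail(4) 'dbcd': from fail(3)=13 chase 'd': 13 ⇒ 14;  out={0}∪out(14)={0,3}
  fail(10) 'acac': from fail(9)=7 chase 'c': 7 ⇒ 8;  out=∅∪out(8)=∅
  fail(11) 'acacd': from fail(10)=8 chase 'd': 8→13 ⇒ 14;  out=∅∪out(14)={3}
  fail(12) 'acacda': from fail(11)=14 chase 'a': 14→1→0 ⇒ 7;  out={2}∪out(7)={2}

Text stream:
pos 0 'd': at 1
pos 1 'a': at 7 ·f
pos 2 'd': at 1 ·f
pos 3 'b': at 2
pos 4 'c': at 3
pos 5 'd': at 4  emit P0@[2:5],P3@[4:5]
pos 6 'd': at 1 ·f
pos 7 'a': at 7 ·f
pos 8 'c': at 8
pos 9 'a': at 9
pos 10 'c': at 10
pos 11 'a': at 9 ·f
pos 12 'c': at 10
pos 13 'd': at 11  emit P3@[12:13]
pos 14 'a': at 12  emit P2@[9:14]
pos 15 'd': at 1 ·f
pos 16 'b': at 2
pos 17 'c': at 3
pos 18 'd': at 4  emit P0@[15:18],P3@[17:18]
pos 19 'a': at 7 ·f
pos 20 'c': at 8
pos 21 'a': at 9
pos 22 'c': at 10
pos 23 'd': at 11  emit P3@[22:23]
pos 24 'a': at 12  emit P2@[19:24]
pos 25 'c': at 8 ·f
pos 26 'b': at 5 ·f
pos 27 'c': at 13 ·f
pos 28 'd': at 14  emit P3@[27:28]
pos 29 'a': at 7 ·f
pos 30 'c': at 8
pos 31 'a': at 9
pos 32 'c': at 10
pos 33 'd': at 11  emit P3@[32:33]
pos 34 'a': at 12  emit P2@[29:34]
pos 35 'c': at 8 ·f
pos 36 'd': at 14 ·f  emit P3@[35:36]
pos 37 'a': at 7 ·f
pos 38 'c': at 8
pos 39 'a': at 9
pos 40 'c': at 10
pos 41 'd': at 11  emit P3@[40:41]
pos 42 'a': at 12  emit P2@[37:42]
pos 43 'a': at 7 ·f
pos 44 'c': at 8
pos 45 'a': at 9
pos 46 'c': at 10
pos 47 'd': at 11  emit P3@[46:47]
pos 48 'a': at 12  emit P2@[43:48]
pos 49 'b': at 5 ·f
pos 50 'a': at 6  emit P1@[49:50]
pos 51 'a': at 7 ·f
pos 52 'c': at 8
pos 53 'a': at 9
pos 54 'c': at 10
pos 55 'd': at 11  emit P3@[54:55]
pos 56 'a': at 12  emit P2@[51:56]
pos 57 'a': at 7 ·f
pos 58 'a': at 7 ·f
pos 59 'a': at 7 ·f
pos 60 'b': at 5 ·f
pos 61 'a': at 6  emit P1@[60:61]

All matches (sorted): [[5,0],[5,3],[13,3],[14,2],[18,0],[18,3],[23,3],[24,2],[28,3],[33,3],[34,2],[36,3],[41,3],[42,2],[47,3],[48,2],[50,1],[55,3],[56,2],[61,1]]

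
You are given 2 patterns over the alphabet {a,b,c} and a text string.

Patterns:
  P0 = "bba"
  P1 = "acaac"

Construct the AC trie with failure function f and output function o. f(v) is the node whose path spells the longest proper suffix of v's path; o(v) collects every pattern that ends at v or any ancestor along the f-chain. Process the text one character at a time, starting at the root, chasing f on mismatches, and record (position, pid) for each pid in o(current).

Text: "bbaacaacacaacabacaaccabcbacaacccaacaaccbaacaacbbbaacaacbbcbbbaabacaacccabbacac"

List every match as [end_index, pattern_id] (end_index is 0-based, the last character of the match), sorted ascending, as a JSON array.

Build:
Trie (insert patterns):
  n0 'ε': a→4 b→1
  n1 'b': b→2
  n2 'bb': a→3
  n3 'bba': ·  ←P0
  n4 'a': c→5
  n5 'ac': a→6
  n6 'aca': a→7
  n7 'acaa': c→8
  n8 'acaac': ·  ←P1

Failure links (BFS by depth):
  fail(1) 'b': from fail(0)=0 chase 'b': 0 ⇒ 0;  out=∅∪out(0)=∅
  fail(4) 'a': from fail(0)=0 chase 'a': 0 ⇒ 0;  out=∅∪out(0)=∅
  fail(2) 'bb': from fail(1)=0 chase 'b': 0 ⇒ 1;  out=∅∪out(1)=∅
  fail(5) 'ac': from fail(4)=0 chase 'c': 0 ⇒ 0;  out=∅∪out(0)=∅
  fail(3) 'bba': from fail(2)=1 chase 'a': 1→0 ⇒ 4;  out={0}∪out(4)={0}
  fail(6) 'aca': from fail(5)=0 chase 'a': 0 ⇒ 4;  out=∅∪out(4)=∅
  fail(7) 'acaa': from fail(6)=4 chase 'a': 4→0 ⇒ 4;  out=∅∪out(4)=∅
  fail(8) 'acaac': from fail(7)=4 chase 'c': 4 ⇒ 5;  out={1}∪out(5)={1}

Scan:
pos 0 'b': at 1
pos 1 'b': at 2
pos 2 'a': at 3  ** P0@[0:2]
pos 3 'a': at 4 ·f
pos 4 'c': at 5
pos 5 'a': at 6
pos 6 'a': at 7
pos 7 'c': at 8  ** P1@[3:7]
pos 8 'a': at 6 ·f
pos 9 'c': at 5 ·f
pos 10 'a': at 6
pos 11 'a': at 7
pos 12 'c': at 8  ** P1@[8:12]
pos 13 'a': at 6 ·f
pos 14 'b': at 1 ·f
pos 15 'a': at 4 ·f
pos 16 'c': at 5
pos 17 'a': at 6
pos 18 'a': at 7
pos 19 'c': at 8  ** P1@[15:19]
pos 20 'c': at 0 ·f
pos 21 'a': at 4
pos 22 'b': at 1 ·f
pos 23 'c': at 0 ·f
pos 24 'b': at 1
pos 25 'a': at 4 ·f
pos 26 'c': at 5
pos 27 'a': at 6
pos 28 'a': at 7
pos 29 'c': at 8  ** P1@[25:29]
pos 30 'c': at 0 ·f
pos 31 'c': at 0
pos 32 'a': at 4
pos 33 'a': at 4 ·f
pos 34 'c': at 5
pos 35 'a': at 6
pos 36 'a': at 7
pos 37 'c': at 8  ** P1@[33:37]
pos 38 'c': at 0 ·f
pos 39 'b': at 1
pos 40 'a': at 4 ·f
pos 41 'a': at 4 ·f
pos 42 'c': at 5
pos 43 'a': at 6
pos 44 'a': at 7
pos 45 'c': at 8  ** P1@[41:45]
pos 46 'b': at 1 ·f
pos 47 'b': at 2
pos 48 'b': at 2 ·f
pos 49 'a': at 3  ** P0@[47:49]
pos 50 'a': at 4 ·f
pos 51 'c': at 5
pos 52 'a': at 6
pos 53 'a': at 7
pos 54 'c': at 8  ** P1@[50:54]
pos 55 'b': at 1 ·f
pos 56 'b': at 2
pos 57 'c': at 0 ·f
pos 58 'b': at 1
pos 59 'b': at 2
pos 60 'b': at 2 ·f
pos 61 'a': at 3  ** P0@[59:61]
pos 62 'a': at 4 ·f
pos 63 'b': at 1 ·f
pos 64 'a': at 4 ·f
pos 65 'c': at 5
pos 66 'a': at 6
pos 67 'a': at 7
pos 68 'c': at 8  ** P1@[64:68]
pos 69 'c': at 0 ·f
pos 70 'c': at 0
pos 71 'a': at 4
pos 72 'b': at 1 ·f
pos 73 'b': at 2
pos 74 'a': at 3  ** P0@[72:74]
pos 75 'c': at 5 ·f
pos 76 'a': at 6
pos 77 'c': at 5 ·f

Matches: [[2,0],[7,1],[12,1],[19,1],[29,1],[37,1],[45,1],[49,0],[54,1],[61,0],[68,1],[74,0]]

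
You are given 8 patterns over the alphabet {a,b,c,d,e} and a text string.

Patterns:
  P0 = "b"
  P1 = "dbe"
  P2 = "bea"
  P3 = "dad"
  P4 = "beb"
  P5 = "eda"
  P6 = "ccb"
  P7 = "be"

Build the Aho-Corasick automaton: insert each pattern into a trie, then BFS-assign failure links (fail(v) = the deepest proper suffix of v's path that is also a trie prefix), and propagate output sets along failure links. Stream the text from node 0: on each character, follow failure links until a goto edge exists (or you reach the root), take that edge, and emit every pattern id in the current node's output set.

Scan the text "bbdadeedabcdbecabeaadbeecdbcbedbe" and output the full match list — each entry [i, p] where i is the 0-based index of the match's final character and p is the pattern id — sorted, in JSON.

Construct AC machine:
Trie (insert patterns):
  0='ε' goto b→1 c→13 d→2 e→10
  1='b' goto e→5  [P0 ends]
  2='d' goto a→7 b→3
  3='db' goto e→4
  4='dbe' goto ·  [P1 ends]
  5='be' goto a→6 b→9  [P7 ends]
  6='bea' goto ·  [P2 ends]
  7='da' goto d→8
  8='dad' goto ·  [P3 ends]
  9='beb' goto ·  [P4 ends]
  10='e' goto d→11
  11='ed' goto a→12
  12='eda' goto ·  [P5 ends]
  13='c' goto c→14
  14='cc' goto b→15
  15='ccb' goto ·  [P6 ends]

BFS fail/out derivation:
  n1('b'): parent n0 fail=0; on 'b' 0 → fail=0;  out {0}∪∅={0}
  n2('d'): parent n0 fail=0; on 'd' 0 → fail=0;  out ∅∪∅=∅
  n10('e'): parent n0 fail=0; on 'e' 0 → fail=0;  out ∅∪∅=∅
  n13('c'): parent n0 fail=0; on 'c' 0 → fail=0;  out ∅∪∅=∅
  n3('db'): parent n2 fail=0; on 'b' 0 → fail=1;  out ∅∪{0}={0}
  n5('be'): parent n1 fail=0; on 'e' 0 → fail=10;  out {7}∪∅={7}
  n7('da'): parent n2 fail=0; on 'a' 0 → fail=0;  out ∅∪∅=∅
  n11('ed'): parent n10 fail=0; on 'd' 0 → fail=2;  out ∅∪∅=∅
  n14('cc'): parent n13 fail=0; on 'c' 0 → fail=13;  out ∅∪∅=∅
  n4('dbe'): parent n3 fail=1; on 'e' 1 → fail=5;  out {1}∪{7}={1,7}
  n6('bea'): parent n5 fail=10; on 'a' 10→0 → fail=0;  out {2}∪∅={2}
  n8('dad'): parent n7 fail=0; on 'd' 0 → fail=2;  out {3}∪∅={3}
  n9('beb'): parent n5 fail=10; on 'b' 10→0 → fail=1;  out {4}∪{0}={0,4}
  n12('eda'): parent n11 fail=2; on 'a' 2 → fail=7;  out {5}∪∅={5}
  n15('ccb'): parent n14 fail=13; on 'b' 13→0 → fail=1;  out {6}∪{0}={0,6}

Scan:
pos 0 'b': at 1  ** P0@[0:0]
pos 1 'b': at 1 ·f  ** P0@[1:1]
pos 2 'd': at 2 ·f
pos 3 'a': at 7
pos 4 'd': at 8  ** P3@[2:4]
pos 5 'e': at 10 ·f
pos 6 'e': at 10 ·f
pos 7 'd': at 11
pos 8 'a': at 12  ** P5@[6:8]
pos 9 'b': at 1 ·f  ** P0@[9:9]
pos 10 'c': at 13 ·f
pos 11 'd': at 2 ·f
pos 12 'b': at 3  ** P0@[12:12]
pos 13 'e': at 4  ** P1@[11:13],P7@[12:13]
pos 14 'c': at 13 ·f
pos 15 'a': at 0 ·f
pos 16 'b': at 1  ** P0@[16:16]
pos 17 'e': at 5  ** P7@[16:17]
pos 18 'a': at 6  ** P2@[16:18]
pos 19 'a': at 0 ·f
pos 20 'd': at 2
pos 21 'b': at 3  ** P0@[21:21]
pos 22 'e': at 4  ** P1@[20:22],P7@[21:22]
pos 23 'e': at 10 ·f
pos 24 'c': at 13 ·f
pos 25 'd': at 2 ·f
pos 26 'b': at 3  ** P0@[26:26]
pos 27 'c': at 13 ·f
pos 28 'b': at 1 ·f  ** P0@[28:28]
pos 29 'e': at 5  ** P7@[28:29]
pos 30 'd': at 11 ·f
pos 31 'b': at 3 ·f  ** P0@[31:31]
pos 32 'e': at 4  ** P1@[30:32],P7@[31:32]

Matches: [[0,0],[1,0],[4,3],[8,5],[9,0],[12,0],[13,1],[13,7],[16,0],[17,7],[18,2],[21,0],[22,1],[22,7],[26,0],[28,0],[29,7],[31,0],[32,1],[32,7]]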